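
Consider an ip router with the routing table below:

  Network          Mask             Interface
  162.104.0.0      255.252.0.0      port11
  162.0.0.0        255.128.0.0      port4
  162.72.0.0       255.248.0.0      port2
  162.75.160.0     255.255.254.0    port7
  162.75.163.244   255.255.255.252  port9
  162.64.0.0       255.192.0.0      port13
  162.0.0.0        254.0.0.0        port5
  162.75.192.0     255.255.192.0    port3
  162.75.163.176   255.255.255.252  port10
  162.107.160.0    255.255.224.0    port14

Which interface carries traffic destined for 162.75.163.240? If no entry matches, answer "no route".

port2

Routes whose prefix contains 162.75.163.240:
  162.0.0.0/7 (162.0.0.0 - 163.255.255.255) -> port5
  162.0.0.0/9 (162.0.0.0 - 162.127.255.255) -> port4
  162.64.0.0/10 (162.64.0.0 - 162.127.255.255) -> port13
  162.72.0.0/13 (162.72.0.0 - 162.79.255.255) -> port2
More-specific entries that do NOT match:
  162.75.163.244/30 (162.75.163.244 - 162.75.163.247) does not contain 162.75.163.240
  162.75.163.176/30 (162.75.163.176 - 162.75.163.179) does not contain 162.75.163.240
  162.75.160.0/23 (162.75.160.0 - 162.75.161.255) does not contain 162.75.163.240
  162.107.160.0/19 (162.107.160.0 - 162.107.191.255) does not contain 162.75.163.240
  162.75.192.0/18 (162.75.192.0 - 162.75.255.255) does not contain 162.75.163.240
  162.104.0.0/14 (162.104.0.0 - 162.107.255.255) does not contain 162.75.163.240
Longest matching prefix is /13 -> interface port2.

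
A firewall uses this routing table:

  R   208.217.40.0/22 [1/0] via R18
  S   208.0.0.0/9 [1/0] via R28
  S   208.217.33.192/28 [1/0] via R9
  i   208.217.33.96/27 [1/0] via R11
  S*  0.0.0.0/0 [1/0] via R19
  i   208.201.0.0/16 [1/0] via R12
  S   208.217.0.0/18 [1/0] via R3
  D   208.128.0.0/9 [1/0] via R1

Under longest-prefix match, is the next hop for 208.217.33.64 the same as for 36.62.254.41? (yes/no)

no

208.217.33.64: longest match 208.217.0.0/18 -> R3
36.62.254.41: longest match 0.0.0.0/0 -> R19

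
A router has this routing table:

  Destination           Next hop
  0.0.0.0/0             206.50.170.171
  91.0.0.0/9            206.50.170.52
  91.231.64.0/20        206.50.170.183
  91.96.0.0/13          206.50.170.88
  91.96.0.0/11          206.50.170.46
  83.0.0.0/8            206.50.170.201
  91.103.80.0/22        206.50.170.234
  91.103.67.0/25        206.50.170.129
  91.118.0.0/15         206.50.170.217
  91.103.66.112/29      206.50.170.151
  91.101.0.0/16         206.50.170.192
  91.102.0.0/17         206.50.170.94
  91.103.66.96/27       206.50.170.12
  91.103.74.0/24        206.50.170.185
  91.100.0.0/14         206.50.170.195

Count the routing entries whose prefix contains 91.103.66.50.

5

Prefixes containing 91.103.66.50:
  0.0.0.0/0 (default, matches everything)
  91.0.0.0/9 (91.0.0.0 - 91.127.255.255)
  91.96.0.0/11 (91.96.0.0 - 91.127.255.255)
  91.96.0.0/13 (91.96.0.0 - 91.103.255.255)
  91.100.0.0/14 (91.100.0.0 - 91.103.255.255)
Total matching entries: 5.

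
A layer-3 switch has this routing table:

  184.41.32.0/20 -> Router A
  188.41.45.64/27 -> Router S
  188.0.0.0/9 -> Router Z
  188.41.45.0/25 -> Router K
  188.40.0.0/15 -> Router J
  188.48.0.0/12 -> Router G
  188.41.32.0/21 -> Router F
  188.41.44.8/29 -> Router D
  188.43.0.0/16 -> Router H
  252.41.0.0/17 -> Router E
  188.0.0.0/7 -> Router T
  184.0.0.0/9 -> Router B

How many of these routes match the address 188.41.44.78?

Prefixes containing 188.41.44.78:
  188.0.0.0/7 (188.0.0.0 - 189.255.255.255)
  188.0.0.0/9 (188.0.0.0 - 188.127.255.255)
  188.40.0.0/15 (188.40.0.0 - 188.41.255.255)
Total matching entries: 3.

3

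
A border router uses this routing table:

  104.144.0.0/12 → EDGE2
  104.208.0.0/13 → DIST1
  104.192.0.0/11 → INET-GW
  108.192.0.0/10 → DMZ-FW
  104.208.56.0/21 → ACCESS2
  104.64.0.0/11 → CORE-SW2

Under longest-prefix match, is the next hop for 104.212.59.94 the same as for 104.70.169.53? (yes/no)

104.212.59.94: longest match 104.208.0.0/13 -> DIST1
104.70.169.53: longest match 104.64.0.0/11 -> CORE-SW2

no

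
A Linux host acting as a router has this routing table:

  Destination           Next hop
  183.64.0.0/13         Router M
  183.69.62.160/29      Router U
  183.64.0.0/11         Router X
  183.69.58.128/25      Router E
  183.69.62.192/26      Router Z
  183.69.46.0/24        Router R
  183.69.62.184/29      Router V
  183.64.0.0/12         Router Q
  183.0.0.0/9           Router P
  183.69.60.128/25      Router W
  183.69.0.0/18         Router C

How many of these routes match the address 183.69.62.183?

5

Prefixes containing 183.69.62.183:
  183.0.0.0/9 (183.0.0.0 - 183.127.255.255)
  183.64.0.0/11 (183.64.0.0 - 183.95.255.255)
  183.64.0.0/12 (183.64.0.0 - 183.79.255.255)
  183.64.0.0/13 (183.64.0.0 - 183.71.255.255)
  183.69.0.0/18 (183.69.0.0 - 183.69.63.255)
Total matching entries: 5.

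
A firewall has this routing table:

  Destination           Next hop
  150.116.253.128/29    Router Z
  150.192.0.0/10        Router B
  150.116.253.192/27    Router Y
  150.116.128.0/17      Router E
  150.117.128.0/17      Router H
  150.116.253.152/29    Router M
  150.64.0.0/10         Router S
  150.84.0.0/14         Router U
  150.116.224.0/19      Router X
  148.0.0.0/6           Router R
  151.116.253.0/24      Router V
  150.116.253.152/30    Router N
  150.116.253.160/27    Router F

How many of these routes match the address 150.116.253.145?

Prefixes containing 150.116.253.145:
  148.0.0.0/6 (148.0.0.0 - 151.255.255.255)
  150.64.0.0/10 (150.64.0.0 - 150.127.255.255)
  150.116.128.0/17 (150.116.128.0 - 150.116.255.255)
  150.116.224.0/19 (150.116.224.0 - 150.116.255.255)
Total matching entries: 4.

4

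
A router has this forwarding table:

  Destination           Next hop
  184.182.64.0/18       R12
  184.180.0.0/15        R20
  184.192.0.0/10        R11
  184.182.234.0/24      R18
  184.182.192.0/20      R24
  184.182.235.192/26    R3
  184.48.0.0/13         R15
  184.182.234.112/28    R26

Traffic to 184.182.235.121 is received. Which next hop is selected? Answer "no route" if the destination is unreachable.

no route

No entry's prefix contains 184.182.235.121; there is no default route.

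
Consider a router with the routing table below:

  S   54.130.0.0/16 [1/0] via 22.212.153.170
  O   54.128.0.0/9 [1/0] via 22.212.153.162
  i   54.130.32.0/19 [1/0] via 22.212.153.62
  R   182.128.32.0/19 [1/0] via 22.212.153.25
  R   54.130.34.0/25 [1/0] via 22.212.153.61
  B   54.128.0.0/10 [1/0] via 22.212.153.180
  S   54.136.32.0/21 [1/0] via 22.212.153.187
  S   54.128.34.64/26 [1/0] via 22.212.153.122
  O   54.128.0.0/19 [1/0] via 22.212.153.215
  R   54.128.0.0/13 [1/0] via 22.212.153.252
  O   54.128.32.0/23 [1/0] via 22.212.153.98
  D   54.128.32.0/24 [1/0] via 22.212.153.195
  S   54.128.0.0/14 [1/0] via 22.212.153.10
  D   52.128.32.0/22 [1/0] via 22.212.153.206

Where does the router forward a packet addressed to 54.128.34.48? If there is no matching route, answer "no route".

Routes whose prefix contains 54.128.34.48:
  54.128.0.0/9 (54.128.0.0 - 54.255.255.255) -> 22.212.153.162
  54.128.0.0/10 (54.128.0.0 - 54.191.255.255) -> 22.212.153.180
  54.128.0.0/13 (54.128.0.0 - 54.135.255.255) -> 22.212.153.252
  54.128.0.0/14 (54.128.0.0 - 54.131.255.255) -> 22.212.153.10
More-specific entries that do NOT match:
  54.128.34.64/26 (54.128.34.64 - 54.128.34.127) does not contain 54.128.34.48
  54.130.34.0/25 (54.130.34.0 - 54.130.34.127) does not contain 54.128.34.48
  54.128.32.0/24 (54.128.32.0 - 54.128.32.255) does not contain 54.128.34.48
  54.128.32.0/23 (54.128.32.0 - 54.128.33.255) does not contain 54.128.34.48
  52.128.32.0/22 (52.128.32.0 - 52.128.35.255) does not contain 54.128.34.48
  54.136.32.0/21 (54.136.32.0 - 54.136.39.255) does not contain 54.128.34.48
  54.130.32.0/19 (54.130.32.0 - 54.130.63.255) does not contain 54.128.34.48
  182.128.32.0/19 (182.128.32.0 - 182.128.63.255) does not contain 54.128.34.48
  54.128.0.0/19 (54.128.0.0 - 54.128.31.255) does not contain 54.128.34.48
  54.130.0.0/16 (54.130.0.0 - 54.130.255.255) does not contain 54.128.34.48
Longest matching prefix is /14 -> next hop 22.212.153.10.

22.212.153.10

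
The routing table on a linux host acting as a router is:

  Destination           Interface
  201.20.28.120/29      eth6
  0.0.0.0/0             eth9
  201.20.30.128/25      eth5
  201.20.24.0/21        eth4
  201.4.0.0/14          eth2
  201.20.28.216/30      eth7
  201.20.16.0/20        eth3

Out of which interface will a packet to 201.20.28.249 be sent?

eth4

Routes whose prefix contains 201.20.28.249:
  0.0.0.0/0 (default, matches everything) -> eth9
  201.20.16.0/20 (201.20.16.0 - 201.20.31.255) -> eth3
  201.20.24.0/21 (201.20.24.0 - 201.20.31.255) -> eth4
More-specific entries that do NOT match:
  201.20.28.216/30 (201.20.28.216 - 201.20.28.219) does not contain 201.20.28.249
  201.20.28.120/29 (201.20.28.120 - 201.20.28.127) does not contain 201.20.28.249
  201.20.30.128/25 (201.20.30.128 - 201.20.30.255) does not contain 201.20.28.249
Longest matching prefix is /21 -> interface eth4.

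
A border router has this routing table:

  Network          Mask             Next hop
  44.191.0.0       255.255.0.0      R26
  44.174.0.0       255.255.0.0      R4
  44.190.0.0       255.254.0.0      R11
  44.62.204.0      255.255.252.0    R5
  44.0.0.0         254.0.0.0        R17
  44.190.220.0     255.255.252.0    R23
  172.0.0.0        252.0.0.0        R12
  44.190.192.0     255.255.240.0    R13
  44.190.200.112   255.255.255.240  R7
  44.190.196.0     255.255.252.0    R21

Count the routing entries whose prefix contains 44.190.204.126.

3

Prefixes containing 44.190.204.126:
  44.0.0.0/7 (44.0.0.0 - 45.255.255.255)
  44.190.0.0/15 (44.190.0.0 - 44.191.255.255)
  44.190.192.0/20 (44.190.192.0 - 44.190.207.255)
Total matching entries: 3.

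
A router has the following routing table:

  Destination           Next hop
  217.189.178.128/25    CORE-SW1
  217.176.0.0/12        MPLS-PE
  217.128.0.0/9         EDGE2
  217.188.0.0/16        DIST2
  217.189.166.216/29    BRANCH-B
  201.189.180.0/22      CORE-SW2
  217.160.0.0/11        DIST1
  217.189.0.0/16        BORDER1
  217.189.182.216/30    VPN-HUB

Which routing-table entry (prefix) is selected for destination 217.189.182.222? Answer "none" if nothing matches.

Entries matching 217.189.182.222:
  217.128.0.0/9 (217.128.0.0 - 217.255.255.255)
  217.160.0.0/11 (217.160.0.0 - 217.191.255.255)
  217.176.0.0/12 (217.176.0.0 - 217.191.255.255)
  217.189.0.0/16 (217.189.0.0 - 217.189.255.255)
Most specific is 217.189.0.0/16.

217.189.0.0/16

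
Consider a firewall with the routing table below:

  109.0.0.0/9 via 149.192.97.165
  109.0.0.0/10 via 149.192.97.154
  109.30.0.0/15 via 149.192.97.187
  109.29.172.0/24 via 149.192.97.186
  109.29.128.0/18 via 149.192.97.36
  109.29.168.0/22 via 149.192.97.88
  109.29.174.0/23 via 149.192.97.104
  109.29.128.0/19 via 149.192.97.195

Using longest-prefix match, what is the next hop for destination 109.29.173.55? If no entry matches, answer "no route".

149.192.97.36

Routes whose prefix contains 109.29.173.55:
  109.0.0.0/9 (109.0.0.0 - 109.127.255.255) -> 149.192.97.165
  109.0.0.0/10 (109.0.0.0 - 109.63.255.255) -> 149.192.97.154
  109.29.128.0/18 (109.29.128.0 - 109.29.191.255) -> 149.192.97.36
More-specific entries that do NOT match:
  109.29.172.0/24 (109.29.172.0 - 109.29.172.255) does not contain 109.29.173.55
  109.29.174.0/23 (109.29.174.0 - 109.29.175.255) does not contain 109.29.173.55
  109.29.168.0/22 (109.29.168.0 - 109.29.171.255) does not contain 109.29.173.55
  109.29.128.0/19 (109.29.128.0 - 109.29.159.255) does not contain 109.29.173.55
Longest matching prefix is /18 -> next hop 149.192.97.36.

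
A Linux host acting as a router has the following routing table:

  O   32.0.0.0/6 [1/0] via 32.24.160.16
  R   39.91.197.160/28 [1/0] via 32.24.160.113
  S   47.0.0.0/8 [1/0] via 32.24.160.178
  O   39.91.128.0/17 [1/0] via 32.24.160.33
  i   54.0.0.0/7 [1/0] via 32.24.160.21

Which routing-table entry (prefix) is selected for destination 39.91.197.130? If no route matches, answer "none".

39.91.128.0/17

Entries matching 39.91.197.130:
  39.91.128.0/17 (39.91.128.0 - 39.91.255.255)
Most specific is 39.91.128.0/17.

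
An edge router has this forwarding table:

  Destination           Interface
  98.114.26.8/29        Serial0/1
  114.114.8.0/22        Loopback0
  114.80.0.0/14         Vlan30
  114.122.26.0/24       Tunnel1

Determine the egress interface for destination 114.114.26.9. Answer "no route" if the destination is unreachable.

no route

No entry's prefix contains 114.114.26.9; there is no default route.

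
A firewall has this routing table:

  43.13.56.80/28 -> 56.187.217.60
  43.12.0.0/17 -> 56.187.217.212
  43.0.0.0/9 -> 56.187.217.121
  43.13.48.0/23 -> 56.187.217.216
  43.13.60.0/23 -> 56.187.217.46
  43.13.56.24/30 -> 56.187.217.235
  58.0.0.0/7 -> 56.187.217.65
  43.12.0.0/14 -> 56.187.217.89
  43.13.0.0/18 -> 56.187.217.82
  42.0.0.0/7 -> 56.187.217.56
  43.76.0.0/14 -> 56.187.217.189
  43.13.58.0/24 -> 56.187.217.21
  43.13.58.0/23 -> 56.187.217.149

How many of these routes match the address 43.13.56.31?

4

Prefixes containing 43.13.56.31:
  42.0.0.0/7 (42.0.0.0 - 43.255.255.255)
  43.0.0.0/9 (43.0.0.0 - 43.127.255.255)
  43.12.0.0/14 (43.12.0.0 - 43.15.255.255)
  43.13.0.0/18 (43.13.0.0 - 43.13.63.255)
Total matching entries: 4.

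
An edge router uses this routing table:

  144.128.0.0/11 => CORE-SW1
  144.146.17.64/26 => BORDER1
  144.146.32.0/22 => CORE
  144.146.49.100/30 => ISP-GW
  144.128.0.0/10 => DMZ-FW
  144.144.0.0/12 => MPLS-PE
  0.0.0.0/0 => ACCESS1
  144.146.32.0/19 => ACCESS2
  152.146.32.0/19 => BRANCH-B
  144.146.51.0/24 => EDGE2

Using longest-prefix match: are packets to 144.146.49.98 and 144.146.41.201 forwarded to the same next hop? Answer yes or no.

yes

144.146.49.98: longest match 144.146.32.0/19 -> ACCESS2
144.146.41.201: longest match 144.146.32.0/19 -> ACCESS2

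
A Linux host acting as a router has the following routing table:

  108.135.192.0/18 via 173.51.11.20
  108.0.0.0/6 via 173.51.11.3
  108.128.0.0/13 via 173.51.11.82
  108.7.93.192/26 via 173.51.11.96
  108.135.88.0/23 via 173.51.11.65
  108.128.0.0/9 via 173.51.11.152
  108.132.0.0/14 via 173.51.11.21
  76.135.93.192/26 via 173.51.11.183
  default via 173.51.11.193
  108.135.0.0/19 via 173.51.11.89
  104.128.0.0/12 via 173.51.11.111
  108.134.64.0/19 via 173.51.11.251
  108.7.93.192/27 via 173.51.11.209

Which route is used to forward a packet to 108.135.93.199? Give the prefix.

108.132.0.0/14

Entries matching 108.135.93.199:
  0.0.0.0/0 (default, matches everything)
  108.0.0.0/6 (108.0.0.0 - 111.255.255.255)
  108.128.0.0/9 (108.128.0.0 - 108.255.255.255)
  108.128.0.0/13 (108.128.0.0 - 108.135.255.255)
  108.132.0.0/14 (108.132.0.0 - 108.135.255.255)
Most specific is 108.132.0.0/14.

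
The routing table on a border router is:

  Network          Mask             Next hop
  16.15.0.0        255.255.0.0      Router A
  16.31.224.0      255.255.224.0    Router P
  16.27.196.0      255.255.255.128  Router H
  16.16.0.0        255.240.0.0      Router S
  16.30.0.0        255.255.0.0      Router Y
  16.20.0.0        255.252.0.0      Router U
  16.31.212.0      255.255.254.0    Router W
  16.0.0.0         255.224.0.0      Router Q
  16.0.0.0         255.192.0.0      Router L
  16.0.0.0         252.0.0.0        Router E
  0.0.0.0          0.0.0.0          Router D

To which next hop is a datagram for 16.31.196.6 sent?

Router S

Routes whose prefix contains 16.31.196.6:
  0.0.0.0/0 (default, matches everything) -> Router D
  16.0.0.0/6 (16.0.0.0 - 19.255.255.255) -> Router E
  16.0.0.0/10 (16.0.0.0 - 16.63.255.255) -> Router L
  16.0.0.0/11 (16.0.0.0 - 16.31.255.255) -> Router Q
  16.16.0.0/12 (16.16.0.0 - 16.31.255.255) -> Router S
More-specific entries that do NOT match:
  16.27.196.0/25 (16.27.196.0 - 16.27.196.127) does not contain 16.31.196.6
  16.31.212.0/23 (16.31.212.0 - 16.31.213.255) does not contain 16.31.196.6
  16.31.224.0/19 (16.31.224.0 - 16.31.255.255) does not contain 16.31.196.6
  16.15.0.0/16 (16.15.0.0 - 16.15.255.255) does not contain 16.31.196.6
  16.30.0.0/16 (16.30.0.0 - 16.30.255.255) does not contain 16.31.196.6
  16.20.0.0/14 (16.20.0.0 - 16.23.255.255) does not contain 16.31.196.6
Longest matching prefix is /12 -> next hop Router S.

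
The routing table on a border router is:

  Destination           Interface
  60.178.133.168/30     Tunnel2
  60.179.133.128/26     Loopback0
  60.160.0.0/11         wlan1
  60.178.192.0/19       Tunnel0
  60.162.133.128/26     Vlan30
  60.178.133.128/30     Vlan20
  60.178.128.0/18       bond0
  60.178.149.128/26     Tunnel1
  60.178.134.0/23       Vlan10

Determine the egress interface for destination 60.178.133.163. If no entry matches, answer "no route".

Routes whose prefix contains 60.178.133.163:
  60.160.0.0/11 (60.160.0.0 - 60.191.255.255) -> wlan1
  60.178.128.0/18 (60.178.128.0 - 60.178.191.255) -> bond0
More-specific entries that do NOT match:
  60.178.133.168/30 (60.178.133.168 - 60.178.133.171) does not contain 60.178.133.163
  60.178.133.128/30 (60.178.133.128 - 60.178.133.131) does not contain 60.178.133.163
  60.179.133.128/26 (60.179.133.128 - 60.179.133.191) does not contain 60.178.133.163
  60.162.133.128/26 (60.162.133.128 - 60.162.133.191) does not contain 60.178.133.163
  60.178.149.128/26 (60.178.149.128 - 60.178.149.191) does not contain 60.178.133.163
  60.178.134.0/23 (60.178.134.0 - 60.178.135.255) does not contain 60.178.133.163
  60.178.192.0/19 (60.178.192.0 - 60.178.223.255) does not contain 60.178.133.163
Longest matching prefix is /18 -> interface bond0.

bond0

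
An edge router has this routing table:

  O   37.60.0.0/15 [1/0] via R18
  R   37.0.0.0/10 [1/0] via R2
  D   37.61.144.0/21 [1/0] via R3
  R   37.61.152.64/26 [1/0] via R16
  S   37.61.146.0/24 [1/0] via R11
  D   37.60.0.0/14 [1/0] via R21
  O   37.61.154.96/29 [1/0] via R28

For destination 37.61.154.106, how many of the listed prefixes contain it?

Prefixes containing 37.61.154.106:
  37.0.0.0/10 (37.0.0.0 - 37.63.255.255)
  37.60.0.0/14 (37.60.0.0 - 37.63.255.255)
  37.60.0.0/15 (37.60.0.0 - 37.61.255.255)
Total matching entries: 3.

3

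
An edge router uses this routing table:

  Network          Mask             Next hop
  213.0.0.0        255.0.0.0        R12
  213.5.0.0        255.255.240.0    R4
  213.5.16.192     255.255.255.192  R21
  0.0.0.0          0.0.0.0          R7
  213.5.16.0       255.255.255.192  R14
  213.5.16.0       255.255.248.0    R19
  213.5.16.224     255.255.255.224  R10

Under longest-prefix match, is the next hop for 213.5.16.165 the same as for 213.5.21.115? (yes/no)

yes

213.5.16.165: longest match 213.5.16.0/21 -> R19
213.5.21.115: longest match 213.5.16.0/21 -> R19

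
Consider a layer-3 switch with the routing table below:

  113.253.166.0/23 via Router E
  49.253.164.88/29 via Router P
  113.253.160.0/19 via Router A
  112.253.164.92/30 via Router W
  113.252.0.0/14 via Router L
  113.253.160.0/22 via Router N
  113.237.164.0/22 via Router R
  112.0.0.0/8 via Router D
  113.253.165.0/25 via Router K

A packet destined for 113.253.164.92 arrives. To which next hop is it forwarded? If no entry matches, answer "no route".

Router A

Routes whose prefix contains 113.253.164.92:
  113.252.0.0/14 (113.252.0.0 - 113.255.255.255) -> Router L
  113.253.160.0/19 (113.253.160.0 - 113.253.191.255) -> Router A
More-specific entries that do NOT match:
  112.253.164.92/30 (112.253.164.92 - 112.253.164.95) does not contain 113.253.164.92
  49.253.164.88/29 (49.253.164.88 - 49.253.164.95) does not contain 113.253.164.92
  113.253.165.0/25 (113.253.165.0 - 113.253.165.127) does not contain 113.253.164.92
  113.253.166.0/23 (113.253.166.0 - 113.253.167.255) does not contain 113.253.164.92
  113.253.160.0/22 (113.253.160.0 - 113.253.163.255) does not contain 113.253.164.92
  113.237.164.0/22 (113.237.164.0 - 113.237.167.255) does not contain 113.253.164.92
Longest matching prefix is /19 -> next hop Router A.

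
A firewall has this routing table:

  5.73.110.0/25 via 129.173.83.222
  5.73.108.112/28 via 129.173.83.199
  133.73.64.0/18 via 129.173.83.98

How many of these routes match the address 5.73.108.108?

0

No listed prefix contains 5.73.108.108.
Total matching entries: 0.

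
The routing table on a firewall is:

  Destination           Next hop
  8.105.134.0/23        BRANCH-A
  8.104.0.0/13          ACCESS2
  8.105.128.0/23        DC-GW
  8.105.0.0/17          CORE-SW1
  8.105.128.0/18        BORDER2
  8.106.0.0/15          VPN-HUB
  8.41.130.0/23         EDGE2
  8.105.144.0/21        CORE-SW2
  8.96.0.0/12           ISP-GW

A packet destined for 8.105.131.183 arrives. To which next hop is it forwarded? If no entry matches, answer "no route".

Routes whose prefix contains 8.105.131.183:
  8.96.0.0/12 (8.96.0.0 - 8.111.255.255) -> ISP-GW
  8.104.0.0/13 (8.104.0.0 - 8.111.255.255) -> ACCESS2
  8.105.128.0/18 (8.105.128.0 - 8.105.191.255) -> BORDER2
More-specific entries that do NOT match:
  8.105.134.0/23 (8.105.134.0 - 8.105.135.255) does not contain 8.105.131.183
  8.105.128.0/23 (8.105.128.0 - 8.105.129.255) does not contain 8.105.131.183
  8.41.130.0/23 (8.41.130.0 - 8.41.131.255) does not contain 8.105.131.183
  8.105.144.0/21 (8.105.144.0 - 8.105.151.255) does not contain 8.105.131.183
Longest matching prefix is /18 -> next hop BORDER2.

BORDER2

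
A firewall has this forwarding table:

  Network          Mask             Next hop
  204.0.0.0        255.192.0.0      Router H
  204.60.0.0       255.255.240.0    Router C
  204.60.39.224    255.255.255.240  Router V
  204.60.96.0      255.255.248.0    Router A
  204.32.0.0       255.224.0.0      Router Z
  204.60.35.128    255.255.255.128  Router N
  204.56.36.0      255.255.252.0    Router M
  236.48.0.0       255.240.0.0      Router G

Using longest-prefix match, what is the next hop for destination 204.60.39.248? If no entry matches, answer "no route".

Routes whose prefix contains 204.60.39.248:
  204.0.0.0/10 (204.0.0.0 - 204.63.255.255) -> Router H
  204.32.0.0/11 (204.32.0.0 - 204.63.255.255) -> Router Z
More-specific entries that do NOT match:
  204.60.39.224/28 (204.60.39.224 - 204.60.39.239) does not contain 204.60.39.248
  204.60.35.128/25 (204.60.35.128 - 204.60.35.255) does not contain 204.60.39.248
  204.56.36.0/22 (204.56.36.0 - 204.56.39.255) does not contain 204.60.39.248
  204.60.96.0/21 (204.60.96.0 - 204.60.103.255) does not contain 204.60.39.248
  204.60.0.0/20 (204.60.0.0 - 204.60.15.255) does not contain 204.60.39.248
  236.48.0.0/12 (236.48.0.0 - 236.63.255.255) does not contain 204.60.39.248
Longest matching prefix is /11 -> next hop Router Z.

Router Z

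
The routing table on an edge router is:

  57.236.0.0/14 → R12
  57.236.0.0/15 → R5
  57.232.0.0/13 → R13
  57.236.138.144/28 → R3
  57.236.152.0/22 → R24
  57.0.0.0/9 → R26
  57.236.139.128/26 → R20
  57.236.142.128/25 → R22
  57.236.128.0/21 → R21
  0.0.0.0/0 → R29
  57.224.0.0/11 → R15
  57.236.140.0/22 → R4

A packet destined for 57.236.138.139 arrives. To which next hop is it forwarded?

R5

Routes whose prefix contains 57.236.138.139:
  0.0.0.0/0 (default, matches everything) -> R29
  57.224.0.0/11 (57.224.0.0 - 57.255.255.255) -> R15
  57.232.0.0/13 (57.232.0.0 - 57.239.255.255) -> R13
  57.236.0.0/14 (57.236.0.0 - 57.239.255.255) -> R12
  57.236.0.0/15 (57.236.0.0 - 57.237.255.255) -> R5
More-specific entries that do NOT match:
  57.236.138.144/28 (57.236.138.144 - 57.236.138.159) does not contain 57.236.138.139
  57.236.139.128/26 (57.236.139.128 - 57.236.139.191) does not contain 57.236.138.139
  57.236.142.128/25 (57.236.142.128 - 57.236.142.255) does not contain 57.236.138.139
  57.236.152.0/22 (57.236.152.0 - 57.236.155.255) does not contain 57.236.138.139
  57.236.140.0/22 (57.236.140.0 - 57.236.143.255) does not contain 57.236.138.139
  57.236.128.0/21 (57.236.128.0 - 57.236.135.255) does not contain 57.236.138.139
Longest matching prefix is /15 -> next hop R5.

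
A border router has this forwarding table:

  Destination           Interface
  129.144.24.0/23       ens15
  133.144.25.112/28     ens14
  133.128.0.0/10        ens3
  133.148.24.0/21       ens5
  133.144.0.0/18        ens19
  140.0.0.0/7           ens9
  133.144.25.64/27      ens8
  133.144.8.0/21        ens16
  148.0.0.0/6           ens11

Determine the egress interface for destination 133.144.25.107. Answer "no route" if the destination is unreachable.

Routes whose prefix contains 133.144.25.107:
  133.128.0.0/10 (133.128.0.0 - 133.191.255.255) -> ens3
  133.144.0.0/18 (133.144.0.0 - 133.144.63.255) -> ens19
More-specific entries that do NOT match:
  133.144.25.112/28 (133.144.25.112 - 133.144.25.127) does not contain 133.144.25.107
  133.144.25.64/27 (133.144.25.64 - 133.144.25.95) does not contain 133.144.25.107
  129.144.24.0/23 (129.144.24.0 - 129.144.25.255) does not contain 133.144.25.107
  133.148.24.0/21 (133.148.24.0 - 133.148.31.255) does not contain 133.144.25.107
  133.144.8.0/21 (133.144.8.0 - 133.144.15.255) does not contain 133.144.25.107
Longest matching prefix is /18 -> interface ens19.

ens19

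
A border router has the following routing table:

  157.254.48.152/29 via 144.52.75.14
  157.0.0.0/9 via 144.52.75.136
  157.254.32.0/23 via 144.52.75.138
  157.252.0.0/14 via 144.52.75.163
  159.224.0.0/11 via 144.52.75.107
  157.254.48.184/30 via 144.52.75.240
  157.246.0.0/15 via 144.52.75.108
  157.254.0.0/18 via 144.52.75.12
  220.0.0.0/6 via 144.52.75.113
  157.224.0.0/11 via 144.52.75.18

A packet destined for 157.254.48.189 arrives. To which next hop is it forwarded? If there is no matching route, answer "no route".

144.52.75.12

Routes whose prefix contains 157.254.48.189:
  157.224.0.0/11 (157.224.0.0 - 157.255.255.255) -> 144.52.75.18
  157.252.0.0/14 (157.252.0.0 - 157.255.255.255) -> 144.52.75.163
  157.254.0.0/18 (157.254.0.0 - 157.254.63.255) -> 144.52.75.12
More-specific entries that do NOT match:
  157.254.48.184/30 (157.254.48.184 - 157.254.48.187) does not contain 157.254.48.189
  157.254.48.152/29 (157.254.48.152 - 157.254.48.159) does not contain 157.254.48.189
  157.254.32.0/23 (157.254.32.0 - 157.254.33.255) does not contain 157.254.48.189
Longest matching prefix is /18 -> next hop 144.52.75.12.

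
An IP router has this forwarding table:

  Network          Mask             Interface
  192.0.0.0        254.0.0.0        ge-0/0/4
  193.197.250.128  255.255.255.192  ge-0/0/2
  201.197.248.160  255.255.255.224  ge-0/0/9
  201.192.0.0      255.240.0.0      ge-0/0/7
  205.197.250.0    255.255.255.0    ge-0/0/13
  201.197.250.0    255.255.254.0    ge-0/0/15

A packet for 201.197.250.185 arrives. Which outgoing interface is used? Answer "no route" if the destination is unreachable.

ge-0/0/15

Routes whose prefix contains 201.197.250.185:
  201.192.0.0/12 (201.192.0.0 - 201.207.255.255) -> ge-0/0/7
  201.197.250.0/23 (201.197.250.0 - 201.197.251.255) -> ge-0/0/15
More-specific entries that do NOT match:
  201.197.248.160/27 (201.197.248.160 - 201.197.248.191) does not contain 201.197.250.185
  193.197.250.128/26 (193.197.250.128 - 193.197.250.191) does not contain 201.197.250.185
  205.197.250.0/24 (205.197.250.0 - 205.197.250.255) does not contain 201.197.250.185
Longest matching prefix is /23 -> interface ge-0/0/15.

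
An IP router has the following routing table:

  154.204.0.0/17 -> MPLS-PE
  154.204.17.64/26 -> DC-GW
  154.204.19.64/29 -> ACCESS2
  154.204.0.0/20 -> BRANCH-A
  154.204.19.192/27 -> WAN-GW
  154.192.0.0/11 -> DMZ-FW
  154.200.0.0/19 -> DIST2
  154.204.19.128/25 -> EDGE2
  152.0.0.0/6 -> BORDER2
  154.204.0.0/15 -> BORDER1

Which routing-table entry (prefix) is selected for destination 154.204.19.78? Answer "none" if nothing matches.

154.204.0.0/17

Entries matching 154.204.19.78:
  152.0.0.0/6 (152.0.0.0 - 155.255.255.255)
  154.192.0.0/11 (154.192.0.0 - 154.223.255.255)
  154.204.0.0/15 (154.204.0.0 - 154.205.255.255)
  154.204.0.0/17 (154.204.0.0 - 154.204.127.255)
Most specific is 154.204.0.0/17.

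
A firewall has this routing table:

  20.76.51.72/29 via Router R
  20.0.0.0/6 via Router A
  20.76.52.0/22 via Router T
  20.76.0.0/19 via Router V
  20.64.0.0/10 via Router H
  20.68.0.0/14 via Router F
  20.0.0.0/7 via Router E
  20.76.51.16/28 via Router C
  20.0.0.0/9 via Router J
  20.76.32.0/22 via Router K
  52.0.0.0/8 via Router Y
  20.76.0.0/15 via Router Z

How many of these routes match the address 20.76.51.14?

Prefixes containing 20.76.51.14:
  20.0.0.0/6 (20.0.0.0 - 23.255.255.255)
  20.0.0.0/7 (20.0.0.0 - 21.255.255.255)
  20.0.0.0/9 (20.0.0.0 - 20.127.255.255)
  20.64.0.0/10 (20.64.0.0 - 20.127.255.255)
  20.76.0.0/15 (20.76.0.0 - 20.77.255.255)
Total matching entries: 5.

5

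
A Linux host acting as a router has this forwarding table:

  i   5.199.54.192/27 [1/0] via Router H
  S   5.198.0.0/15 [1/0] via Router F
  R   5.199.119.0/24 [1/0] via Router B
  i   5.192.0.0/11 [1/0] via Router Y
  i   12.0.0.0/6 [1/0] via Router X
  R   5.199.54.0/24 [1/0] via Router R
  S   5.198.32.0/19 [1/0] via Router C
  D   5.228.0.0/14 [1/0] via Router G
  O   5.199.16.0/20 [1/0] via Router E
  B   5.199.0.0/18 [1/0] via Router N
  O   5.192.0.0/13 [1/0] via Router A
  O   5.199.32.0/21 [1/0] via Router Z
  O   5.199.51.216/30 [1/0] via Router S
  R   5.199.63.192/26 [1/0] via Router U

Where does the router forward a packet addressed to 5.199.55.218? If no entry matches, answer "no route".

Routes whose prefix contains 5.199.55.218:
  5.192.0.0/11 (5.192.0.0 - 5.223.255.255) -> Router Y
  5.192.0.0/13 (5.192.0.0 - 5.199.255.255) -> Router A
  5.198.0.0/15 (5.198.0.0 - 5.199.255.255) -> Router F
  5.199.0.0/18 (5.199.0.0 - 5.199.63.255) -> Router N
More-specific entries that do NOT match:
  5.199.51.216/30 (5.199.51.216 - 5.199.51.219) does not contain 5.199.55.218
  5.199.54.192/27 (5.199.54.192 - 5.199.54.223) does not contain 5.199.55.218
  5.199.63.192/26 (5.199.63.192 - 5.199.63.255) does not contain 5.199.55.218
  5.199.119.0/24 (5.199.119.0 - 5.199.119.255) does not contain 5.199.55.218
  5.199.54.0/24 (5.199.54.0 - 5.199.54.255) does not contain 5.199.55.218
  5.199.32.0/21 (5.199.32.0 - 5.199.39.255) does not contain 5.199.55.218
  5.199.16.0/20 (5.199.16.0 - 5.199.31.255) does not contain 5.199.55.218
  5.198.32.0/19 (5.198.32.0 - 5.198.63.255) does not contain 5.199.55.218
Longest matching prefix is /18 -> next hop Router N.

Router N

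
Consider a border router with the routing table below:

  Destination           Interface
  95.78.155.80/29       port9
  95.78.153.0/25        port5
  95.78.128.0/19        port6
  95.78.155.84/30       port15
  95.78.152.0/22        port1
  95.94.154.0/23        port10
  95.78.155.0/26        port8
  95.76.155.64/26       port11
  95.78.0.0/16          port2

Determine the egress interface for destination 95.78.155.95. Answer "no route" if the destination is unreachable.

Routes whose prefix contains 95.78.155.95:
  95.78.0.0/16 (95.78.0.0 - 95.78.255.255) -> port2
  95.78.128.0/19 (95.78.128.0 - 95.78.159.255) -> port6
  95.78.152.0/22 (95.78.152.0 - 95.78.155.255) -> port1
More-specific entries that do NOT match:
  95.78.155.84/30 (95.78.155.84 - 95.78.155.87) does not contain 95.78.155.95
  95.78.155.80/29 (95.78.155.80 - 95.78.155.87) does not contain 95.78.155.95
  95.78.155.0/26 (95.78.155.0 - 95.78.155.63) does not contain 95.78.155.95
  95.76.155.64/26 (95.76.155.64 - 95.76.155.127) does not contain 95.78.155.95
  95.78.153.0/25 (95.78.153.0 - 95.78.153.127) does not contain 95.78.155.95
  95.94.154.0/23 (95.94.154.0 - 95.94.155.255) does not contain 95.78.155.95
Longest matching prefix is /22 -> interface port1.

port1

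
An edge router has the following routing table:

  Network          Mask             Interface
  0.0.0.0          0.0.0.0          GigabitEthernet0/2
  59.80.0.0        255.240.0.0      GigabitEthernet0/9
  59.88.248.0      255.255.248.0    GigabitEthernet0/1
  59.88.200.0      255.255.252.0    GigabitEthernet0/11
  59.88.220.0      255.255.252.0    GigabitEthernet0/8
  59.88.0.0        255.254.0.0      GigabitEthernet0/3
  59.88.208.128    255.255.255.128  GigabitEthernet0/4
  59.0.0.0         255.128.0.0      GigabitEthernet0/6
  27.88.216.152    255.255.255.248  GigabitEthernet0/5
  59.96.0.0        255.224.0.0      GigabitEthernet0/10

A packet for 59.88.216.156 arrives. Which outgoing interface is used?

GigabitEthernet0/3

Routes whose prefix contains 59.88.216.156:
  0.0.0.0/0 (default, matches everything) -> GigabitEthernet0/2
  59.0.0.0/9 (59.0.0.0 - 59.127.255.255) -> GigabitEthernet0/6
  59.80.0.0/12 (59.80.0.0 - 59.95.255.255) -> GigabitEthernet0/9
  59.88.0.0/15 (59.88.0.0 - 59.89.255.255) -> GigabitEthernet0/3
More-specific entries that do NOT match:
  27.88.216.152/29 (27.88.216.152 - 27.88.216.159) does not contain 59.88.216.156
  59.88.208.128/25 (59.88.208.128 - 59.88.208.255) does not contain 59.88.216.156
  59.88.200.0/22 (59.88.200.0 - 59.88.203.255) does not contain 59.88.216.156
  59.88.220.0/22 (59.88.220.0 - 59.88.223.255) does not contain 59.88.216.156
  59.88.248.0/21 (59.88.248.0 - 59.88.255.255) does not contain 59.88.216.156
Longest matching prefix is /15 -> interface GigabitEthernet0/3.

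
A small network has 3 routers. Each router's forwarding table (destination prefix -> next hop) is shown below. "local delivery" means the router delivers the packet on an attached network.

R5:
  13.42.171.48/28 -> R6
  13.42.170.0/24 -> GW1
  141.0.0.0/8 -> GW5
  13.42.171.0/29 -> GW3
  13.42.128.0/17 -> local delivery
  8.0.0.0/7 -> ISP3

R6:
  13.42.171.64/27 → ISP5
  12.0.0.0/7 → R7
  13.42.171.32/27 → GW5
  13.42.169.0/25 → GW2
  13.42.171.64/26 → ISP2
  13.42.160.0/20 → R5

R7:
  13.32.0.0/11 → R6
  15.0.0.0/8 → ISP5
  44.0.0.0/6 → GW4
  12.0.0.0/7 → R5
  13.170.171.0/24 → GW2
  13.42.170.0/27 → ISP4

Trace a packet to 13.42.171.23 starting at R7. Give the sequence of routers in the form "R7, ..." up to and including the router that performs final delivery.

R7, R6, R5

At R7: longest match for 13.42.171.23 is 13.32.0.0/11 -> R6
At R6: longest match for 13.42.171.23 is 13.42.160.0/20 -> R5
At R5: longest match for 13.42.171.23 is 13.42.128.0/17 -> local delivery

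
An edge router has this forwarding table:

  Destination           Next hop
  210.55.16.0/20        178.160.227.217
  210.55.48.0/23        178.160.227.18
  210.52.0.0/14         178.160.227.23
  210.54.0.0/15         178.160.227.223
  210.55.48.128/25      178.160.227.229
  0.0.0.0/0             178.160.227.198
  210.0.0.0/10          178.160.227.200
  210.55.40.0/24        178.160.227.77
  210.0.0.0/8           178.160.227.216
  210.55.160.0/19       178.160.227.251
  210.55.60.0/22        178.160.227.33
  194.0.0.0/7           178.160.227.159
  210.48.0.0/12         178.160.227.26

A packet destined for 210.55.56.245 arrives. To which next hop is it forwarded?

178.160.227.223

Routes whose prefix contains 210.55.56.245:
  0.0.0.0/0 (default, matches everything) -> 178.160.227.198
  210.0.0.0/8 (210.0.0.0 - 210.255.255.255) -> 178.160.227.216
  210.0.0.0/10 (210.0.0.0 - 210.63.255.255) -> 178.160.227.200
  210.48.0.0/12 (210.48.0.0 - 210.63.255.255) -> 178.160.227.26
  210.52.0.0/14 (210.52.0.0 - 210.55.255.255) -> 178.160.227.23
  210.54.0.0/15 (210.54.0.0 - 210.55.255.255) -> 178.160.227.223
More-specific entries that do NOT match:
  210.55.48.128/25 (210.55.48.128 - 210.55.48.255) does not contain 210.55.56.245
  210.55.40.0/24 (210.55.40.0 - 210.55.40.255) does not contain 210.55.56.245
  210.55.48.0/23 (210.55.48.0 - 210.55.49.255) does not contain 210.55.56.245
  210.55.60.0/22 (210.55.60.0 - 210.55.63.255) does not contain 210.55.56.245
  210.55.16.0/20 (210.55.16.0 - 210.55.31.255) does not contain 210.55.56.245
  210.55.160.0/19 (210.55.160.0 - 210.55.191.255) does not contain 210.55.56.245
Longest matching prefix is /15 -> next hop 178.160.227.223.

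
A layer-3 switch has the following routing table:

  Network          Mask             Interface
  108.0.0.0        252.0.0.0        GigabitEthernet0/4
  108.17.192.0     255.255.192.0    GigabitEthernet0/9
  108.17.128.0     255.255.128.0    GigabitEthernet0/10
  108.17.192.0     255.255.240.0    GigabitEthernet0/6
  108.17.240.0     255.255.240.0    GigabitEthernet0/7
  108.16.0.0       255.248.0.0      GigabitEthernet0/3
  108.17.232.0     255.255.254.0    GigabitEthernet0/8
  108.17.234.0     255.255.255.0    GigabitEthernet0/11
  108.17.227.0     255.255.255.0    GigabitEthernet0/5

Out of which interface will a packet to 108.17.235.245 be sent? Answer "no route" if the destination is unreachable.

Routes whose prefix contains 108.17.235.245:
  108.0.0.0/6 (108.0.0.0 - 111.255.255.255) -> GigabitEthernet0/4
  108.16.0.0/13 (108.16.0.0 - 108.23.255.255) -> GigabitEthernet0/3
  108.17.128.0/17 (108.17.128.0 - 108.17.255.255) -> GigabitEthernet0/10
  108.17.192.0/18 (108.17.192.0 - 108.17.255.255) -> GigabitEthernet0/9
More-specific entries that do NOT match:
  108.17.234.0/24 (108.17.234.0 - 108.17.234.255) does not contain 108.17.235.245
  108.17.227.0/24 (108.17.227.0 - 108.17.227.255) does not contain 108.17.235.245
  108.17.232.0/23 (108.17.232.0 - 108.17.233.255) does not contain 108.17.235.245
  108.17.192.0/20 (108.17.192.0 - 108.17.207.255) does not contain 108.17.235.245
  108.17.240.0/20 (108.17.240.0 - 108.17.255.255) does not contain 108.17.235.245
Longest matching prefix is /18 -> interface GigabitEthernet0/9.

GigabitEthernet0/9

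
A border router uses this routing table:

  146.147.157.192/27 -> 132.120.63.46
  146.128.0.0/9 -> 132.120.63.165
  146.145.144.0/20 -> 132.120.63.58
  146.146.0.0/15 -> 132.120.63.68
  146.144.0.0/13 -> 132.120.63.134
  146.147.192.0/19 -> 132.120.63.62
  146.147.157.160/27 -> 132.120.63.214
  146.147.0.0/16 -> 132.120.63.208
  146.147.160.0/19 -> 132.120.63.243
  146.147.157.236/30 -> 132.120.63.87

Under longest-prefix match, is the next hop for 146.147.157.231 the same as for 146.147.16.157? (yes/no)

yes

146.147.157.231: longest match 146.147.0.0/16 -> 132.120.63.208
146.147.16.157: longest match 146.147.0.0/16 -> 132.120.63.208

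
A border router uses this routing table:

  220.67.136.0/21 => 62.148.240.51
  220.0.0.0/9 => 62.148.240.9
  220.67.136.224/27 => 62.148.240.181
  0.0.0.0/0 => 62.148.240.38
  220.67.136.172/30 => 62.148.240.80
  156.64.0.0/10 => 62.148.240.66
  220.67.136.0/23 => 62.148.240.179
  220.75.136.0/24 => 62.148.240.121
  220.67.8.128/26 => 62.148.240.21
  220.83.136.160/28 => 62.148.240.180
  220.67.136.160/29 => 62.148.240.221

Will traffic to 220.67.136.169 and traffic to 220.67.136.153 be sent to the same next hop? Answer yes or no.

220.67.136.169: longest match 220.67.136.0/23 -> 62.148.240.179
220.67.136.153: longest match 220.67.136.0/23 -> 62.148.240.179

yes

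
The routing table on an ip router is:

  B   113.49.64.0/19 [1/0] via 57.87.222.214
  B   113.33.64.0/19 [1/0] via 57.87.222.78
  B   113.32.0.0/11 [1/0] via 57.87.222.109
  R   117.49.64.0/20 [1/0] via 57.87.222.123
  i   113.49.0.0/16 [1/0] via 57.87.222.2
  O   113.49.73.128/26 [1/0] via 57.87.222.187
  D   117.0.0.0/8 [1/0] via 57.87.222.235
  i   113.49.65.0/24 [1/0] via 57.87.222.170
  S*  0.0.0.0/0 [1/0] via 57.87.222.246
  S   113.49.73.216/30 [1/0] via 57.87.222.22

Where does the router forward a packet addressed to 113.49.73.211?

57.87.222.214

Routes whose prefix contains 113.49.73.211:
  0.0.0.0/0 (default, matches everything) -> 57.87.222.246
  113.32.0.0/11 (113.32.0.0 - 113.63.255.255) -> 57.87.222.109
  113.49.0.0/16 (113.49.0.0 - 113.49.255.255) -> 57.87.222.2
  113.49.64.0/19 (113.49.64.0 - 113.49.95.255) -> 57.87.222.214
More-specific entries that do NOT match:
  113.49.73.216/30 (113.49.73.216 - 113.49.73.219) does not contain 113.49.73.211
  113.49.73.128/26 (113.49.73.128 - 113.49.73.191) does not contain 113.49.73.211
  113.49.65.0/24 (113.49.65.0 - 113.49.65.255) does not contain 113.49.73.211
  117.49.64.0/20 (117.49.64.0 - 117.49.79.255) does not contain 113.49.73.211
Longest matching prefix is /19 -> next hop 57.87.222.214.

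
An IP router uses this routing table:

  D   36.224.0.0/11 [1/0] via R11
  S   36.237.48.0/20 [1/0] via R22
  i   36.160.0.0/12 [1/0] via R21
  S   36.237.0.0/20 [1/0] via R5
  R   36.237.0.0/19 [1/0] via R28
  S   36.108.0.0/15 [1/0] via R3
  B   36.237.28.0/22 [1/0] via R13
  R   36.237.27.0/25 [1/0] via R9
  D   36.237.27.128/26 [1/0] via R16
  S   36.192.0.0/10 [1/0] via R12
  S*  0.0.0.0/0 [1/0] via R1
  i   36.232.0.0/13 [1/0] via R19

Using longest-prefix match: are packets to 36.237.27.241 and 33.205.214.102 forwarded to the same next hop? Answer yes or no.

no

36.237.27.241: longest match 36.237.0.0/19 -> R28
33.205.214.102: longest match 0.0.0.0/0 -> R1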